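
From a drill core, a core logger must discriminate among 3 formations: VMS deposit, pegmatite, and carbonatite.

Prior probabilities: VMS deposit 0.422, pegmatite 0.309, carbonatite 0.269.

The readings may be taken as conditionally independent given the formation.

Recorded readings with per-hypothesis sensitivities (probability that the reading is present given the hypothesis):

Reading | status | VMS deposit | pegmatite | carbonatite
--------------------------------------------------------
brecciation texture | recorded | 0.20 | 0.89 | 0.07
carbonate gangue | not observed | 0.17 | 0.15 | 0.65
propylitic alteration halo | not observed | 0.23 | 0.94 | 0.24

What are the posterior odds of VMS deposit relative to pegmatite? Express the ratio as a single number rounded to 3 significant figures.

3.85

The normalizing constant cancels in an odds ratio, so compute prior × likelihood for the two hypotheses only (using 1 − P(present | H) for each absent reading):
  VMS deposit: 0.422 × 0.20 × (1 − 0.17) × (1 − 0.23) = 0.05394
  pegmatite: 0.309 × 0.89 × (1 − 0.15) × (1 − 0.94) = 0.014026
Odds(VMS deposit : pegmatite) = 0.05394 / 0.014026 ≈ 3.85.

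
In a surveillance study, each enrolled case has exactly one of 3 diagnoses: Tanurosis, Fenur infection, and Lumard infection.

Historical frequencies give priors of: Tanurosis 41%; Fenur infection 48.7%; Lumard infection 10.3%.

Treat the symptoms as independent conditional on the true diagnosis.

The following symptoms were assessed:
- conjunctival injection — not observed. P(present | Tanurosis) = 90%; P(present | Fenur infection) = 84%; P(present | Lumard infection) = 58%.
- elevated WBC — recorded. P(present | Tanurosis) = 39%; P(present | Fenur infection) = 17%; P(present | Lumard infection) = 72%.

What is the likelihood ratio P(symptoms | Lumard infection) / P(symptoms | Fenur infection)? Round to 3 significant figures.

The Bayes factor is the ratio of the joint likelihoods of the symptom pattern under the two hypotheses (using 1 − P(present | H) for each absent symptom).
  Lumard infection: (1 − 0.58) × 0.72 = 0.3024
  Fenur infection: (1 − 0.84) × 0.17 = 0.0272
Bayes factor = 0.3024 / 0.0272 ≈ 11.1

11.1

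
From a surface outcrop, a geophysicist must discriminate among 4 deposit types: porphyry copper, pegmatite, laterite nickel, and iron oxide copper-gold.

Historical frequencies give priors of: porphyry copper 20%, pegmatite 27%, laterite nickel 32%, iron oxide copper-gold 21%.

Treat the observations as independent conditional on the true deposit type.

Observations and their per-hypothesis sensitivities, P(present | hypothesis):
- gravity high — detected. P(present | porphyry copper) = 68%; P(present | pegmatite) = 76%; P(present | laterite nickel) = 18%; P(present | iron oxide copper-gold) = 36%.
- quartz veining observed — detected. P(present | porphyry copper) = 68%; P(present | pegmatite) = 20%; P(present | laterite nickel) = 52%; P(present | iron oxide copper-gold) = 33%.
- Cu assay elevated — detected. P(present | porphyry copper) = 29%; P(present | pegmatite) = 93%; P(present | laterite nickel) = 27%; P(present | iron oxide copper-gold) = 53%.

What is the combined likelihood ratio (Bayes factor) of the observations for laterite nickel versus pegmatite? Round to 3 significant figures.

Take the product of per-observation likelihoods under each hypothesis, then divide.
  laterite nickel: 0.18 × 0.52 × 0.27 = 0.025272
  pegmatite: 0.76 × 0.20 × 0.93 = 0.14136
Bayes factor = 0.025272 / 0.14136 ≈ 0.179

0.179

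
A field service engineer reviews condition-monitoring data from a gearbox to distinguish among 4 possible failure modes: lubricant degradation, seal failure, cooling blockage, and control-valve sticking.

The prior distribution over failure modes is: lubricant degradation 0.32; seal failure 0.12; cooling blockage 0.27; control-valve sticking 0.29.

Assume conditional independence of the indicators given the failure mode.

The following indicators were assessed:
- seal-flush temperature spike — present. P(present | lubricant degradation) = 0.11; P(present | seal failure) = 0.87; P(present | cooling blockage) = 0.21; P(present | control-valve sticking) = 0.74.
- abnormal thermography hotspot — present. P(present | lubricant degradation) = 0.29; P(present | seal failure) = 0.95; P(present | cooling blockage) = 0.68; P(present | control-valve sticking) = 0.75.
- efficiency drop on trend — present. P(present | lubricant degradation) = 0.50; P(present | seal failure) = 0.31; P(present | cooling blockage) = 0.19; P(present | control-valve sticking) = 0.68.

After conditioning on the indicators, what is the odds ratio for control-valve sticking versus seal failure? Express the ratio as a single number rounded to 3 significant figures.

3.56

Posterior odds equal prior odds times the likelihood ratio; only the two competing hypotheses matter.
  control-valve sticking: 0.29 × 0.74 × 0.75 × 0.68 = 0.10945
  seal failure: 0.12 × 0.87 × 0.95 × 0.31 = 0.030746
Posterior odds = 0.10945 / 0.030746 ≈ 3.56.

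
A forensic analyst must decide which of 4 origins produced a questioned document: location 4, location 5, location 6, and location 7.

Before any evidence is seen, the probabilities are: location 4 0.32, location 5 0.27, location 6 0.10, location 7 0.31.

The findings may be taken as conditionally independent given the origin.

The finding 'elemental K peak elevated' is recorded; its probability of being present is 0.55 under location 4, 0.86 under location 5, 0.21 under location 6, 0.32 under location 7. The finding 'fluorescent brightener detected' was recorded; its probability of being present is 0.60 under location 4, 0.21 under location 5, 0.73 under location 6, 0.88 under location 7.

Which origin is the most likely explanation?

Multiply each prior by the joint likelihood of the evidence pattern:
  location 4: 0.32 × 0.55 × 0.60 = 0.1056
  location 5: 0.27 × 0.86 × 0.21 = 0.048762
  location 6: 0.10 × 0.21 × 0.73 = 0.01533
  location 7: 0.31 × 0.32 × 0.88 = 0.087296
The unnormalized weights sum to 0.25699.
P(location 4 | evidence) ≈ 0.1056 / 0.25699 ≈ 0.411
P(location 5 | evidence) ≈ 0.048762 / 0.25699 ≈ 0.190
P(location 6 | evidence) ≈ 0.01533 / 0.25699 ≈ 0.060
P(location 7 | evidence) ≈ 0.087296 / 0.25699 ≈ 0.340
The largest is 0.411, so location 4 is most probable.

location 4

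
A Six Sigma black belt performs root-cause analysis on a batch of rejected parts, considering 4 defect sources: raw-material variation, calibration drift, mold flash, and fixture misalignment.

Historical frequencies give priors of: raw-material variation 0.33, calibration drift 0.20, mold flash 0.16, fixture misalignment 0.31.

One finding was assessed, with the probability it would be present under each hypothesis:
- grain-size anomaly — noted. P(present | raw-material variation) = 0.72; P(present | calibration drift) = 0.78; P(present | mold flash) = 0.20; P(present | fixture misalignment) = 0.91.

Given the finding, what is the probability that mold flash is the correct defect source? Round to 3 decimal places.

0.045

Multiply each prior by the likelihood of the finding:
  raw-material variation: 0.33 × 0.72 = 0.2376
  calibration drift: 0.20 × 0.78 = 0.156
  mold flash: 0.16 × 0.20 = 0.032
  fixture misalignment: 0.31 × 0.91 = 0.2821
The unnormalized weights sum to 0.7077.
P(mold flash | evidence) = 0.032 / 0.7077 ≈ 0.045.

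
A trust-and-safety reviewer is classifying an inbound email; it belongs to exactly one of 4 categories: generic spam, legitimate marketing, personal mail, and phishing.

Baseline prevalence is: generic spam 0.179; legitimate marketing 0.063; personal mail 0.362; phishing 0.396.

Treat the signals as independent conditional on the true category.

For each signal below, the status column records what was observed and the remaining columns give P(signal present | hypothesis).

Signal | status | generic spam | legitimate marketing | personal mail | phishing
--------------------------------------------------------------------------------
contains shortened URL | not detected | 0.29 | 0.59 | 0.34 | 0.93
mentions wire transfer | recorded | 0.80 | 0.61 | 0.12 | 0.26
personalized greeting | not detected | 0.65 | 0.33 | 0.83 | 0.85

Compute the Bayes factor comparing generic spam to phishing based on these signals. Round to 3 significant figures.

The Bayes factor is the ratio of the joint likelihoods of the signal pattern under the two hypotheses (using 1 − P(present | H) for each absent signal).
  generic spam: (1 − 0.29) × 0.80 × (1 − 0.65) = 0.1988
  phishing: (1 − 0.93) × 0.26 × (1 − 0.85) = 0.00273
Bayes factor = 0.1988 / 0.00273 ≈ 72.8

72.8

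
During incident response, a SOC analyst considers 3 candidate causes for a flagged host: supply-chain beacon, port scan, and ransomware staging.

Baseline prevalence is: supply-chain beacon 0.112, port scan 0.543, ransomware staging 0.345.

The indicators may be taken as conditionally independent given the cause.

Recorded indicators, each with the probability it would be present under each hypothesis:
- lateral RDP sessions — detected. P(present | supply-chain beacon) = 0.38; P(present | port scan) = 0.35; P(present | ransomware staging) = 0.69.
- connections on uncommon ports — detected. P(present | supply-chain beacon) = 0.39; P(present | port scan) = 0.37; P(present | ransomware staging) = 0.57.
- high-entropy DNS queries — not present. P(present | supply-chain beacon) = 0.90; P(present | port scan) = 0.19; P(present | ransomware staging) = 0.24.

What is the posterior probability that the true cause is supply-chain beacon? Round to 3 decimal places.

0.010

For each hypothesis, the unnormalized posterior weight is prior × product of the indicator likelihoods (using 1 − P(present | H) for each absent indicator):
  supply-chain beacon: 0.112 × 0.38 × 0.39 × (1 − 0.90) = 0.0016598
  port scan: 0.543 × 0.35 × 0.37 × (1 − 0.19) = 0.056958
  ransomware staging: 0.345 × 0.69 × 0.57 × (1 − 0.24) = 0.10312
Marginal likelihood of the evidence = 0.16174.
P(supply-chain beacon | evidence) = 0.0016598 / 0.16174 ≈ 0.010.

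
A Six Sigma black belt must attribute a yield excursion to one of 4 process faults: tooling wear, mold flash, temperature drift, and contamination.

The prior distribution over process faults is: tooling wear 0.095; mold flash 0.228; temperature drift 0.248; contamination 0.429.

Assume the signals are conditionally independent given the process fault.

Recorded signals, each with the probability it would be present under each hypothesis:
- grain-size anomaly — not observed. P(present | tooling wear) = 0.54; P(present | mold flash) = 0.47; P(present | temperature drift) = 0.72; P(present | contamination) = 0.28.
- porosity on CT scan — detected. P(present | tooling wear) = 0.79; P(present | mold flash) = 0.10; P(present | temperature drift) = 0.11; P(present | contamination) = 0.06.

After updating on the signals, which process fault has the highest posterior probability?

For each hypothesis, the unnormalized posterior weight is prior × product of the signal likelihoods (using 1 − P(present | H) for each absent signal):
  tooling wear: 0.095 × (1 − 0.54) × 0.79 = 0.034523
  mold flash: 0.228 × (1 − 0.47) × 0.10 = 0.012084
  temperature drift: 0.248 × (1 − 0.72) × 0.11 = 0.0076384
  contamination: 0.429 × (1 − 0.28) × 0.06 = 0.018533
The unnormalized weights sum to 0.072778.
P(tooling wear | evidence) ≈ 0.034523 / 0.072778 ≈ 0.474
P(mold flash | evidence) ≈ 0.012084 / 0.072778 ≈ 0.166
P(temperature drift | evidence) ≈ 0.0076384 / 0.072778 ≈ 0.105
P(contamination | evidence) ≈ 0.018533 / 0.072778 ≈ 0.255
The largest is 0.474, so tooling wear is most probable.

tooling wear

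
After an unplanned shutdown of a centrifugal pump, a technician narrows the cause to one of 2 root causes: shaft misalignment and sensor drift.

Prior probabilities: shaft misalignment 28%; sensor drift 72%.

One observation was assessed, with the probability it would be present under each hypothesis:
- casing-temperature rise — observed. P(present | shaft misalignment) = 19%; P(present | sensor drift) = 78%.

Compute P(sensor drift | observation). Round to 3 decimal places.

For each hypothesis, the unnormalized posterior weight is prior × likelihood:
  shaft misalignment: 0.28 × 0.19 = 0.0532
  sensor drift: 0.72 × 0.78 = 0.5616
Marginal likelihood of the evidence = 0.6148.
P(sensor drift | evidence) = 0.5616 / 0.6148 ≈ 0.913.

0.913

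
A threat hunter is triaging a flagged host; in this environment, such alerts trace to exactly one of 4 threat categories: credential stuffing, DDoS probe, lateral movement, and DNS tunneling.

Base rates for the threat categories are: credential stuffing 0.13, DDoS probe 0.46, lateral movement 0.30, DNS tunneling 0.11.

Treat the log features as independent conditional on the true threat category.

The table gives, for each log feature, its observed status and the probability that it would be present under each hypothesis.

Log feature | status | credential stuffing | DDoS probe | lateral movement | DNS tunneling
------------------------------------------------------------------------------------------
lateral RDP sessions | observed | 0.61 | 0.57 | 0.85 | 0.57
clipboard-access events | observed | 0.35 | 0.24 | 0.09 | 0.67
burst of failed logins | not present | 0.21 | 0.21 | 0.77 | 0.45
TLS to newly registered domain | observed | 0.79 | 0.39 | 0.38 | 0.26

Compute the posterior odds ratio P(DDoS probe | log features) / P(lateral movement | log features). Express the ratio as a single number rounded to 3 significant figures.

Posterior odds equal prior odds times the likelihood ratio; only the two competing hypotheses matter (using 1 − P(present | H) for each absent log feature).
  DDoS probe: 0.46 × 0.57 × 0.24 × (1 − 0.21) × 0.39 = 0.019388
  lateral movement: 0.30 × 0.85 × 0.09 × (1 − 0.77) × 0.38 = 0.0020058
Odds(DDoS probe : lateral movement) = 0.019388 / 0.0020058 ≈ 9.67.

9.67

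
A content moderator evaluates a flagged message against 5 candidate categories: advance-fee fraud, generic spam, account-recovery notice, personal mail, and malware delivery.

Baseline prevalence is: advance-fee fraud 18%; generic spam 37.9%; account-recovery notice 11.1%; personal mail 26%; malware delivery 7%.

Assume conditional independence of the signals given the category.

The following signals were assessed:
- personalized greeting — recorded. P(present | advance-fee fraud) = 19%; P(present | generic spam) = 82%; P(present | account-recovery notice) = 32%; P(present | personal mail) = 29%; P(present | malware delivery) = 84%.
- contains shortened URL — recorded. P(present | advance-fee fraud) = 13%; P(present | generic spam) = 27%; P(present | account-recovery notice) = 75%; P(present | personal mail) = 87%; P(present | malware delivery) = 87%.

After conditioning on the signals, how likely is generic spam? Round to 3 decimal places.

For each hypothesis, the unnormalized posterior weight is prior × product of the signal likelihoods:
  advance-fee fraud: 0.180 × 0.19 × 0.13 = 0.004446
  generic spam: 0.379 × 0.82 × 0.27 = 0.083911
  account-recovery notice: 0.111 × 0.32 × 0.75 = 0.02664
  personal mail: 0.260 × 0.29 × 0.87 = 0.065598
  malware delivery: 0.070 × 0.84 × 0.87 = 0.051156
Marginal likelihood of the evidence = 0.23175.
P(generic spam | evidence) = 0.083911 / 0.23175 ≈ 0.362.

0.362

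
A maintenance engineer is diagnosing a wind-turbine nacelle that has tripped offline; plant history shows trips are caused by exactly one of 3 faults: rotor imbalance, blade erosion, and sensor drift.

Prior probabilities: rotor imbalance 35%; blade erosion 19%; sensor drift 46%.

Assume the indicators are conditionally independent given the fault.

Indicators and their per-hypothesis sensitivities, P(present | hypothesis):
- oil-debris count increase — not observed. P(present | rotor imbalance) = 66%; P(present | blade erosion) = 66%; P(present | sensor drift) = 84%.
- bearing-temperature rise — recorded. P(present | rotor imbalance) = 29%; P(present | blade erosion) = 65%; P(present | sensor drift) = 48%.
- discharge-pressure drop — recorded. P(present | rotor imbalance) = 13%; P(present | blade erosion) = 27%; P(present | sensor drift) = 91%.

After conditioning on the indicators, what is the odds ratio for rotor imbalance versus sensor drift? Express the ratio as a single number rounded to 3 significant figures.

0.140

The normalizing constant cancels in an odds ratio, so compute prior × likelihood for the two hypotheses only (using 1 − P(present | H) for each absent indicator):
  rotor imbalance: 0.35 × (1 − 0.66) × 0.29 × 0.13 = 0.0044863
  sensor drift: 0.46 × (1 − 0.84) × 0.48 × 0.91 = 0.032148
Odds(rotor imbalance : sensor drift) = 0.0044863 / 0.032148 ≈ 0.140.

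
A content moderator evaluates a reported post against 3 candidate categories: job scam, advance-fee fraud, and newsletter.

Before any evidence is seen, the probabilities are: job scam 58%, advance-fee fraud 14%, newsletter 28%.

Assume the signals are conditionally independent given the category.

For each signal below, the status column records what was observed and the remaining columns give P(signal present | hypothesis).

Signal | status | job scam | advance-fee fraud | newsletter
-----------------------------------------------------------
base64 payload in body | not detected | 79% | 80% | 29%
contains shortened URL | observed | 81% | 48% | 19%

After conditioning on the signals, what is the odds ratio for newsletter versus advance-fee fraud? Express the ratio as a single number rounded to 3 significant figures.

Unnormalized posterior weight (prior times the signal likelihoods) for each of the two hypotheses (using 1 − P(present | H) for each absent signal):
  newsletter: 0.28 × (1 − 0.29) × 0.19 = 0.037772
  advance-fee fraud: 0.14 × (1 − 0.80) × 0.48 = 0.01344
Posterior odds = 0.037772 / 0.01344 ≈ 2.81.

2.81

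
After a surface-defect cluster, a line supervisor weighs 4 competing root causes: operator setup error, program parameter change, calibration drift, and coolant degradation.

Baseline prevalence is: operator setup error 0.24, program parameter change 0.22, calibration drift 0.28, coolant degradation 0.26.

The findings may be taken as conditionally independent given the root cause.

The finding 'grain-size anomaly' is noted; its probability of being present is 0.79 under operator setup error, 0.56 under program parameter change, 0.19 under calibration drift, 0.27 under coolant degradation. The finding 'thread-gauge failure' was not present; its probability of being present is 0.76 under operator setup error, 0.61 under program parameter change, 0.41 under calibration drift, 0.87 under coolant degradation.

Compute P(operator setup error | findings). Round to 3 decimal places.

0.339

For each hypothesis, the unnormalized posterior weight is prior × product of the finding likelihoods (using 1 − P(present | H) for each absent finding):
  operator setup error: 0.24 × 0.79 × (1 − 0.76) = 0.045504
  program parameter change: 0.22 × 0.56 × (1 − 0.61) = 0.048048
  calibration drift: 0.28 × 0.19 × (1 − 0.41) = 0.031388
  coolant degradation: 0.26 × 0.27 × (1 − 0.87) = 0.009126
Normalizing constant Z = 0.045504 + 0.048048 + 0.031388 + 0.009126 = 0.13407.
P(operator setup error | evidence) = 0.045504 / 0.13407 ≈ 0.339.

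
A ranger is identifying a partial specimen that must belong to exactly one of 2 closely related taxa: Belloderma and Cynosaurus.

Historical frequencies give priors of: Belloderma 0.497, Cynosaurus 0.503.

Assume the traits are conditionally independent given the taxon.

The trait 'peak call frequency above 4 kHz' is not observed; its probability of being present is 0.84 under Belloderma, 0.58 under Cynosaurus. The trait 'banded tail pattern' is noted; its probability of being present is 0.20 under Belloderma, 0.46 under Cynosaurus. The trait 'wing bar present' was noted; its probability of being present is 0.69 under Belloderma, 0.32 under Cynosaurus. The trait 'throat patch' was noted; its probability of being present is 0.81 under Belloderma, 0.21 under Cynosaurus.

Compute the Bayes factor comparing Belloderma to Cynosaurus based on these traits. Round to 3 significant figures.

1.38

The Bayes factor is the ratio of the joint likelihoods of the trait pattern under the two hypotheses (using 1 − P(present | H) for each absent trait).
  Belloderma: (1 − 0.84) × 0.20 × 0.69 × 0.81 = 0.017885
  Cynosaurus: (1 − 0.58) × 0.46 × 0.32 × 0.21 = 0.012983
Bayes factor = 0.017885 / 0.012983 ≈ 1.38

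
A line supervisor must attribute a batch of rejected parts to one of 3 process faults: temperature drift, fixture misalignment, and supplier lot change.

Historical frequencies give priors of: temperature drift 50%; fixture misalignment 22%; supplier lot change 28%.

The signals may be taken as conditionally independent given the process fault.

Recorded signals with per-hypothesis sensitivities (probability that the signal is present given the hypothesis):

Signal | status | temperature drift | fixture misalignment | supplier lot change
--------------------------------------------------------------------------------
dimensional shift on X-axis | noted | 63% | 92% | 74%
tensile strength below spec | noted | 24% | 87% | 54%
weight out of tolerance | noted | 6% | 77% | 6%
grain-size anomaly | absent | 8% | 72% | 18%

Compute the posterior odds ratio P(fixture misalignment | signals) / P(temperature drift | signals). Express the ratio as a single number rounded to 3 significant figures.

9.10

The normalizing constant cancels in an odds ratio, so compute prior × likelihood for the two hypotheses only (using 1 − P(present | H) for each absent signal):
  fixture misalignment: 0.22 × 0.92 × 0.87 × 0.77 × (1 − 0.72) = 0.037965
  temperature drift: 0.50 × 0.63 × 0.24 × 0.06 × (1 − 0.08) = 0.0041731
Posterior odds = 0.037965 / 0.0041731 ≈ 9.10.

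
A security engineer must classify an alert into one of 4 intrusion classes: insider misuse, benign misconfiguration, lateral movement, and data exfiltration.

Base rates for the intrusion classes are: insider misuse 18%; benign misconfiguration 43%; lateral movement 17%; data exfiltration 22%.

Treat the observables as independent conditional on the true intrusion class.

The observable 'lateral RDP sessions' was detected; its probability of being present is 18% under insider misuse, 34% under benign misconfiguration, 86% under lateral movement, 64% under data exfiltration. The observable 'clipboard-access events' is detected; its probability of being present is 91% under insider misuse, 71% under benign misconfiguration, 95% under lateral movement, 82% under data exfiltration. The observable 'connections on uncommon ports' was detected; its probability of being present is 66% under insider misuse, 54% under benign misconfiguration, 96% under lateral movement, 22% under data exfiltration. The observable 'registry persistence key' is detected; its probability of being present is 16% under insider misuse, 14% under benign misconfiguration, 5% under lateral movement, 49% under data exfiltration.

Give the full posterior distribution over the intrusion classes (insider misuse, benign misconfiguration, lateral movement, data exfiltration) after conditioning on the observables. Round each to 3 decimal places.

0.104, 0.261, 0.222, 0.414

Multiply each prior by the joint likelihood of the observable pattern:
  insider misuse: 0.18 × 0.18 × 0.91 × 0.66 × 0.16 = 0.0031135
  benign misconfiguration: 0.43 × 0.34 × 0.71 × 0.54 × 0.14 = 0.0078474
  lateral movement: 0.17 × 0.86 × 0.95 × 0.96 × 0.05 = 0.0066667
  data exfiltration: 0.22 × 0.64 × 0.82 × 0.22 × 0.49 = 0.012446
Marginal likelihood of the evidence = 0.030074.
P(insider misuse | evidence) = 0.0031135 / 0.030074 ≈ 0.104
P(benign misconfiguration | evidence) = 0.0078474 / 0.030074 ≈ 0.261
P(lateral movement | evidence) = 0.0066667 / 0.030074 ≈ 0.222
P(data exfiltration | evidence) = 0.012446 / 0.030074 ≈ 0.414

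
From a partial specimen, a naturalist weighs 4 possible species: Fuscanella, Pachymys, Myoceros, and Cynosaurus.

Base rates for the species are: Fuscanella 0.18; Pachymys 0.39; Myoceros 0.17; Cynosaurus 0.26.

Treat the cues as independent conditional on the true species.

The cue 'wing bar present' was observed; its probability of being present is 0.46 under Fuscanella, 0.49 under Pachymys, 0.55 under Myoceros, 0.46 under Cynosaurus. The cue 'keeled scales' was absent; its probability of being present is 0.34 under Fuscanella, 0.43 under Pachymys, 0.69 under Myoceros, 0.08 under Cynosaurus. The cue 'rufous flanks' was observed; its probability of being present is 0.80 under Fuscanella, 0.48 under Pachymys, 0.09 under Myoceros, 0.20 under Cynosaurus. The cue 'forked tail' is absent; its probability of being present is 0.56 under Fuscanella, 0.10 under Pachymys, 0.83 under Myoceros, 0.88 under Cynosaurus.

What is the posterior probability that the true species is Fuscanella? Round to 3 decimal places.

By Bayes' rule with conditional independence, the unnormalized weight for each hypothesis is prior × ∏ likelihoods (using 1 − P(present | H) for each absent cue):
  Fuscanella: 0.18 × 0.46 × (1 − 0.34) × 0.80 × (1 − 0.56) = 0.019236
  Pachymys: 0.39 × 0.49 × (1 − 0.43) × 0.48 × (1 − 0.10) = 0.047056
  Myoceros: 0.17 × 0.55 × (1 − 0.69) × 0.09 × (1 − 0.83) = 0.00044347
  Cynosaurus: 0.26 × 0.46 × (1 − 0.08) × 0.20 × (1 − 0.88) = 0.0026408
The unnormalized weights sum to 0.069377.
P(Fuscanella | evidence) = 0.019236 / 0.069377 ≈ 0.277.

0.277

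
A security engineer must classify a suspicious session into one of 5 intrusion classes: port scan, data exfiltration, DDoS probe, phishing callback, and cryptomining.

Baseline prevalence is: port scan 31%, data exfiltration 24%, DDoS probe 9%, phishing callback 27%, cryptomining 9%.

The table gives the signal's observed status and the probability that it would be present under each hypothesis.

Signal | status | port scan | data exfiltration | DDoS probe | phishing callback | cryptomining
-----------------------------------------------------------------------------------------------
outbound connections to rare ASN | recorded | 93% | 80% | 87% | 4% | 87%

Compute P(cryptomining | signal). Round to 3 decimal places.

By Bayes' rule, the unnormalized weight for each hypothesis is prior × likelihood:
  port scan: 0.31 × 0.93 = 0.2883
  data exfiltration: 0.24 × 0.80 = 0.192
  DDoS probe: 0.09 × 0.87 = 0.0783
  phishing callback: 0.27 × 0.04 = 0.0108
  cryptomining: 0.09 × 0.87 = 0.0783
Marginal likelihood of the evidence = 0.6477.
P(cryptomining | evidence) = 0.0783 / 0.6477 ≈ 0.121.

0.121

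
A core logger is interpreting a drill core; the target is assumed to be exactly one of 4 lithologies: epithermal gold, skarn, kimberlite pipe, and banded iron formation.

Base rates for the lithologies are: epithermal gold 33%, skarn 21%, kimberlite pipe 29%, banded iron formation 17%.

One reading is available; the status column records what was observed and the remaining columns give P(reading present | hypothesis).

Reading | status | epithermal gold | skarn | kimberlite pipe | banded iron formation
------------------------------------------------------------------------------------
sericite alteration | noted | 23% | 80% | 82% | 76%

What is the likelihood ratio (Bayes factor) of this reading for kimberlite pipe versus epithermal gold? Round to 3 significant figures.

3.57

The Bayes factor is the ratio of the two likelihoods.
  kimberlite pipe: 0.82
  epithermal gold: 0.23
Bayes factor = 0.82 / 0.23 ≈ 3.57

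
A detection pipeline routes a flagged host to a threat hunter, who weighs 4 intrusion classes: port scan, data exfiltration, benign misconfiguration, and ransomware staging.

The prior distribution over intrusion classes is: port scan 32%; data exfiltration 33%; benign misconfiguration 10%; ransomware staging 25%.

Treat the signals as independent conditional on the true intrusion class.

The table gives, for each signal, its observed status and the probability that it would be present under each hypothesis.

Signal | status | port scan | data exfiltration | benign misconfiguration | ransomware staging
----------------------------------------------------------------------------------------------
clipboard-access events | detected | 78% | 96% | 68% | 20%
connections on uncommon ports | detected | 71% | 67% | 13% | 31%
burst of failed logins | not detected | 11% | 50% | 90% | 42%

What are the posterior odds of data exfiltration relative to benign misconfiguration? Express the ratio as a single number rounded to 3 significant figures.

120

Posterior odds equal prior odds times the likelihood ratio; only the two competing hypotheses matter (using 1 − P(present | H) for each absent signal).
  data exfiltration: 0.33 × 0.96 × 0.67 × (1 − 0.50) = 0.10613
  benign misconfiguration: 0.10 × 0.68 × 0.13 × (1 − 0.90) = 0.000884
Posterior odds = 0.10613 / 0.000884 ≈ 120.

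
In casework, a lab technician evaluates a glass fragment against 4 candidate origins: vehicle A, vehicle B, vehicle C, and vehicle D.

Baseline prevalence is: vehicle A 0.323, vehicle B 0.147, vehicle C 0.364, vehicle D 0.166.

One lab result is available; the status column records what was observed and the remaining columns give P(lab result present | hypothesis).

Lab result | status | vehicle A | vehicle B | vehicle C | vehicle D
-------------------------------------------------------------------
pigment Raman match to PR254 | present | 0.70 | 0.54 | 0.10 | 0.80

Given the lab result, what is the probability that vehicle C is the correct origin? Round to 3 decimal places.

0.077

For each hypothesis, the unnormalized posterior weight is prior × likelihood:
  vehicle A: 0.323 × 0.70 = 0.2261
  vehicle B: 0.147 × 0.54 = 0.07938
  vehicle C: 0.364 × 0.10 = 0.0364
  vehicle D: 0.166 × 0.80 = 0.1328
Normalizing constant Z = 0.2261 + 0.07938 + 0.0364 + 0.1328 = 0.47468.
P(vehicle C | evidence) = 0.0364 / 0.47468 ≈ 0.077.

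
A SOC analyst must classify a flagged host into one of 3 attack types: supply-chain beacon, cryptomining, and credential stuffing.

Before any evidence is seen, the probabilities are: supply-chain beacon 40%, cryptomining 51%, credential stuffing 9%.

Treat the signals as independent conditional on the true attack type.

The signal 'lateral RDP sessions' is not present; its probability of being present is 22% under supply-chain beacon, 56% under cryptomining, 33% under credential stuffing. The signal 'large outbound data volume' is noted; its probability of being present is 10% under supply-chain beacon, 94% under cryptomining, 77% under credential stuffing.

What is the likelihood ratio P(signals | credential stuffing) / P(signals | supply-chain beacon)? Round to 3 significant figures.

6.61

Take the product of per-signal likelihoods under each hypothesis (using 1 − P(present | H) for each absent signal), then divide.
  credential stuffing: (1 − 0.33) × 0.77 = 0.5159
  supply-chain beacon: (1 − 0.22) × 0.10 = 0.078
Bayes factor = 0.5159 / 0.078 ≈ 6.61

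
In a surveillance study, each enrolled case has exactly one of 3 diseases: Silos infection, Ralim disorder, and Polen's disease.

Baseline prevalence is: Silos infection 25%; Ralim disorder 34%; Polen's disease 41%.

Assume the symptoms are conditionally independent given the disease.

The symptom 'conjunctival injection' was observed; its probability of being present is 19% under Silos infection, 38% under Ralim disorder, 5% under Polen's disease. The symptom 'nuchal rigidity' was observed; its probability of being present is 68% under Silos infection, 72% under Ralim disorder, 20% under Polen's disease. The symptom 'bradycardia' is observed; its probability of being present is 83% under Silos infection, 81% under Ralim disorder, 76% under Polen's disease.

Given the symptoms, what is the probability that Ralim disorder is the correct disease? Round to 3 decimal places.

By Bayes' rule with conditional independence, the unnormalized weight for each hypothesis is prior × ∏ likelihoods:
  Silos infection: 0.25 × 0.19 × 0.68 × 0.83 = 0.026809
  Ralim disorder: 0.34 × 0.38 × 0.72 × 0.81 = 0.075349
  Polen's disease: 0.41 × 0.05 × 0.20 × 0.76 = 0.003116
Normalizing constant Z = 0.026809 + 0.075349 + 0.003116 = 0.10527.
P(Ralim disorder | evidence) = 0.075349 / 0.10527 ≈ 0.716.

0.716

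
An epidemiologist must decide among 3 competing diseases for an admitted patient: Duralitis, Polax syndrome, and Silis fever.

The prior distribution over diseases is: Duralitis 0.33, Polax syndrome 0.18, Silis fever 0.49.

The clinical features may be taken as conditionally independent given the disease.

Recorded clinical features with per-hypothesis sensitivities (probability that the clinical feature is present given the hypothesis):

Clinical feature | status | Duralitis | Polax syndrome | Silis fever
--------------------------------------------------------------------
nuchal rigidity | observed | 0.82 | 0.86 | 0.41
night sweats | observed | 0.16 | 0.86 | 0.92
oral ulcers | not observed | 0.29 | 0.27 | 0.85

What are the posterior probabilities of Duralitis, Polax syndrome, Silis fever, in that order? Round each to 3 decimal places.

0.197, 0.624, 0.178

Multiply each prior by the joint likelihood of the clinical feature pattern (using 1 − P(present | H) for each absent clinical feature):
  Duralitis: 0.33 × 0.82 × 0.16 × (1 − 0.29) = 0.03074
  Polax syndrome: 0.18 × 0.86 × 0.86 × (1 − 0.27) = 0.097183
  Silis fever: 0.49 × 0.41 × 0.92 × (1 − 0.85) = 0.027724
Marginal likelihood of the evidence = 0.15565.
P(Duralitis | evidence) = 0.03074 / 0.15565 ≈ 0.197
P(Polax syndrome | evidence) = 0.097183 / 0.15565 ≈ 0.624
P(Silis fever | evidence) = 0.027724 / 0.15565 ≈ 0.178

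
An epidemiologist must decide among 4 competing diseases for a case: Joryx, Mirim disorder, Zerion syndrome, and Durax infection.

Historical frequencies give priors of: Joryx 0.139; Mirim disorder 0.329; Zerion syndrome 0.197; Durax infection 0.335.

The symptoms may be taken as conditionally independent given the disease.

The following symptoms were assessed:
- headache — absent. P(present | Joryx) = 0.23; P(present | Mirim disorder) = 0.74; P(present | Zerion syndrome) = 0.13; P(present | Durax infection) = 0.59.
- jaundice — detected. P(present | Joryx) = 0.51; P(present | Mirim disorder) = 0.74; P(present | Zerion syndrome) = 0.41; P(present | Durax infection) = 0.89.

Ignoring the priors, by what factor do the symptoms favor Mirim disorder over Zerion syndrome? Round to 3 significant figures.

Take the product of per-symptom likelihoods under each hypothesis (using 1 − P(present | H) for each absent symptom), then divide.
  Mirim disorder: (1 − 0.74) × 0.74 = 0.1924
  Zerion syndrome: (1 − 0.13) × 0.41 = 0.3567
Bayes factor = 0.1924 / 0.3567 ≈ 0.539

0.539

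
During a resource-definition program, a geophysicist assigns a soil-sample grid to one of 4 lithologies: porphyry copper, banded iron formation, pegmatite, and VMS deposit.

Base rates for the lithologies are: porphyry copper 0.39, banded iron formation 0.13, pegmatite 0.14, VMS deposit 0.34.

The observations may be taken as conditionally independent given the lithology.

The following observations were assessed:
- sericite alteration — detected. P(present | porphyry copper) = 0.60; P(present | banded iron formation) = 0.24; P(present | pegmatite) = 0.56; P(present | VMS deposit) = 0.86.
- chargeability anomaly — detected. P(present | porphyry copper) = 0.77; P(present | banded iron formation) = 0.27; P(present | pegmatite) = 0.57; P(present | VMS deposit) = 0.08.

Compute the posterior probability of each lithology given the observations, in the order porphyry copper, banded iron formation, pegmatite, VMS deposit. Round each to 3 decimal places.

By Bayes' rule with conditional independence, the unnormalized weight for each hypothesis is prior × ∏ likelihoods:
  porphyry copper: 0.39 × 0.60 × 0.77 = 0.18018
  banded iron formation: 0.13 × 0.24 × 0.27 = 0.008424
  pegmatite: 0.14 × 0.56 × 0.57 = 0.044688
  VMS deposit: 0.34 × 0.86 × 0.08 = 0.023392
Normalizing constant Z = 0.18018 + 0.008424 + 0.044688 + 0.023392 = 0.25668.
P(porphyry copper | evidence) = 0.18018 / 0.25668 ≈ 0.702
P(banded iron formation | evidence) = 0.008424 / 0.25668 ≈ 0.033
P(pegmatite | evidence) = 0.044688 / 0.25668 ≈ 0.174
P(VMS deposit | evidence) = 0.023392 / 0.25668 ≈ 0.091

0.702, 0.033, 0.174, 0.091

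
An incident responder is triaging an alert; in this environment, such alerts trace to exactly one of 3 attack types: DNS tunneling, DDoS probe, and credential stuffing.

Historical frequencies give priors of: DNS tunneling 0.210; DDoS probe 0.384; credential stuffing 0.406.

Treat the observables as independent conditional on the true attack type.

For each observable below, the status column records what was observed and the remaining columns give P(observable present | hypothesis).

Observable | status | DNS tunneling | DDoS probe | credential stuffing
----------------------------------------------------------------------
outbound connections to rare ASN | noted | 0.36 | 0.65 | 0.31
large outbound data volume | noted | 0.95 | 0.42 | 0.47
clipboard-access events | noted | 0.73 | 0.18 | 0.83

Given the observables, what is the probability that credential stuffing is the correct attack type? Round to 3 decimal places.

Multiply each prior by the joint likelihood of the observable pattern:
  DNS tunneling: 0.210 × 0.36 × 0.95 × 0.73 = 0.052429
  DDoS probe: 0.384 × 0.65 × 0.42 × 0.18 = 0.01887
  credential stuffing: 0.406 × 0.31 × 0.47 × 0.83 = 0.049098
The unnormalized weights sum to 0.1204.
P(credential stuffing | evidence) = 0.049098 / 0.1204 ≈ 0.408.

0.408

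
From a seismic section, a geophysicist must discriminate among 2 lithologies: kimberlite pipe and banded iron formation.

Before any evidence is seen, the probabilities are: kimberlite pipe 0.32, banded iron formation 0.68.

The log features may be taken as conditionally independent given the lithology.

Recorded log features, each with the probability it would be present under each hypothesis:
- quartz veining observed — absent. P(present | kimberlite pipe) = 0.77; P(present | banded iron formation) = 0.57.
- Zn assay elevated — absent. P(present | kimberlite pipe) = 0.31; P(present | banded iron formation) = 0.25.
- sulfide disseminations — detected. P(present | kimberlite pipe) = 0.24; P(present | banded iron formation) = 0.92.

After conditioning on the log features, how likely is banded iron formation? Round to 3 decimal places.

Multiply each prior by the joint likelihood of the log feature pattern (using 1 − P(present | H) for each absent log feature):
  kimberlite pipe: 0.32 × (1 − 0.77) × (1 − 0.31) × 0.24 = 0.012188
  banded iron formation: 0.68 × (1 − 0.57) × (1 − 0.25) × 0.92 = 0.20176
Marginal likelihood of the evidence = 0.21394.
P(banded iron formation | evidence) = 0.20176 / 0.21394 ≈ 0.943.

0.943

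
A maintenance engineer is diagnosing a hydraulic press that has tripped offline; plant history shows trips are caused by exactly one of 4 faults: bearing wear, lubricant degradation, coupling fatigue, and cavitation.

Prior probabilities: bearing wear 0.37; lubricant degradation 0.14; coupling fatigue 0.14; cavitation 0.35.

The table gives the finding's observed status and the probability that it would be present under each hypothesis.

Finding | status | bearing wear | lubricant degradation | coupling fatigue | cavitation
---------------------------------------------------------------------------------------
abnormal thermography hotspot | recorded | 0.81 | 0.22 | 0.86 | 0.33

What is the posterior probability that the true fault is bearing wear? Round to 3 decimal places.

By Bayes' rule, the unnormalized weight for each hypothesis is prior × likelihood:
  bearing wear: 0.37 × 0.81 = 0.2997
  lubricant degradation: 0.14 × 0.22 = 0.0308
  coupling fatigue: 0.14 × 0.86 = 0.1204
  cavitation: 0.35 × 0.33 = 0.1155
Marginal likelihood of the evidence = 0.5664.
P(bearing wear | evidence) = 0.2997 / 0.5664 ≈ 0.529.

0.529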